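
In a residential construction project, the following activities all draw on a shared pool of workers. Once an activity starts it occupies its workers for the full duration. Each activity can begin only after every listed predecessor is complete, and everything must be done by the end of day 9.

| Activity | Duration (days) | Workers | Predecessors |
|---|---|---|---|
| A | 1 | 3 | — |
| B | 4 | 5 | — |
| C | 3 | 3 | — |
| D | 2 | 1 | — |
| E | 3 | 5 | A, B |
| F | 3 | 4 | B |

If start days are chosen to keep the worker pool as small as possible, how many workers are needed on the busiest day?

9

Early-start (A@1, B@1, C@1, D@1, E@5, F@5) gives peak 12: d1:12  d2:9  d3:8  d4:5  d5:9  d6:9  d7:9  d8:0  d9:0.
Shift C→2.
Schedule A@1, B@1, C@2, D@1, E@5, F@5: d1:9  d2:9  d3:8  d4:8  d5:9  d6:9  d7:9  d8:0  d9:0 — peak 9.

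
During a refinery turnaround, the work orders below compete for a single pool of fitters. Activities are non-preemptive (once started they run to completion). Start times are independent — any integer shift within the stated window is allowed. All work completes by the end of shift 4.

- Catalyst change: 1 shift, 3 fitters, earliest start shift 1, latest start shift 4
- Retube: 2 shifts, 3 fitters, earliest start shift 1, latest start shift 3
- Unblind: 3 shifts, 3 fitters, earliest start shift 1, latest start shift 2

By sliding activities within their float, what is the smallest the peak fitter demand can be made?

Early-start (Catalyst change@1, Retube@1, Unblind@1) gives peak 9: s1:9  s2:6  s3:3  s4:0.
Shift Unblind→2.
Schedule Catalyst change@1, Retube@1, Unblind@2: s1:6  s2:6  s3:3  s4:3 — peak 6.
No arrangement of the 24 feasible schedules does better.

6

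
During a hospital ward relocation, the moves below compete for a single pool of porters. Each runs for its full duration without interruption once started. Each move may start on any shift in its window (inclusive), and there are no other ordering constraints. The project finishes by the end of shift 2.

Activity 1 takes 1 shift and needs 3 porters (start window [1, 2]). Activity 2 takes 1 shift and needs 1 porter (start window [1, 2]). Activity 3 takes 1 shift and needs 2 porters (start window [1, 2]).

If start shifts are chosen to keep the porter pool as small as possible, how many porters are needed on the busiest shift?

3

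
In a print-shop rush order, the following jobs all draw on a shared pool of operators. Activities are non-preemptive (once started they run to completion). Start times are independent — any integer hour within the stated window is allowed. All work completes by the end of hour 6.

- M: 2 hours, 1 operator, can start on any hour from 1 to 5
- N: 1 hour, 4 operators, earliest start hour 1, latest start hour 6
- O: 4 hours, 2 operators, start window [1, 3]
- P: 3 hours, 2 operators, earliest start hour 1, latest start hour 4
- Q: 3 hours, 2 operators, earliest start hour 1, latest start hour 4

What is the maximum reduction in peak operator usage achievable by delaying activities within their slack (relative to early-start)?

Early-start peak: h1:11  h2:7  h3:6  h4:2  h5:0  h6:0 ⇒ 11.
Leveled (M@1, N@1, O@2, P@2, Q@3): h1:5  h2:5  h3:6  h4:6  h5:4  h6:0 ⇒ 6.
Reduction 11 − 6 = 5.

5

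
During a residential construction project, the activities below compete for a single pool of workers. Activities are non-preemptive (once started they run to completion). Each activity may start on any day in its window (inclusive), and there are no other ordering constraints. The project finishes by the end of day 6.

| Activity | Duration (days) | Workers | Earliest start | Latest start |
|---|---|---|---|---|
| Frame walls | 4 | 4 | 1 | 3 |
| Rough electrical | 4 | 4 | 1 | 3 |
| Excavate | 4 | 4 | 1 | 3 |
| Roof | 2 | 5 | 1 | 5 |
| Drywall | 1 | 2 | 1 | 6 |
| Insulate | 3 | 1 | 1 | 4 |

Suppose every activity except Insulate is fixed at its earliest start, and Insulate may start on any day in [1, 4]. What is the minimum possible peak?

Insulate@1: d1:20  d2:18  d3:13  d4:12  d5:0  d6:0 → peak 20
Insulate@2: d1:19  d2:18  d3:13  d4:13  d5:0  d6:0 → peak 19
Insulate@3: d1:19  d2:17  d3:13  d4:13  d5:1  d6:0 → peak 19
Insulate@4: d1:19  d2:17  d3:12  d4:13  d5:1  d6:1 → peak 19
Best is Insulate@2, peak 19.

19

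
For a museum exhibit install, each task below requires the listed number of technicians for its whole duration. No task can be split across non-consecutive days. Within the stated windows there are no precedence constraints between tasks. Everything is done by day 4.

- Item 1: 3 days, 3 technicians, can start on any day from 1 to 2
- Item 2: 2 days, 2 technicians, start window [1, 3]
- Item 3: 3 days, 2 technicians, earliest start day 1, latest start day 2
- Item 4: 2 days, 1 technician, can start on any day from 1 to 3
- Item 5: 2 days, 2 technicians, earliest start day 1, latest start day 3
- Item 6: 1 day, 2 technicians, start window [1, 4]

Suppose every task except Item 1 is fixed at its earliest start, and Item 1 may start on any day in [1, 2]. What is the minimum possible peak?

10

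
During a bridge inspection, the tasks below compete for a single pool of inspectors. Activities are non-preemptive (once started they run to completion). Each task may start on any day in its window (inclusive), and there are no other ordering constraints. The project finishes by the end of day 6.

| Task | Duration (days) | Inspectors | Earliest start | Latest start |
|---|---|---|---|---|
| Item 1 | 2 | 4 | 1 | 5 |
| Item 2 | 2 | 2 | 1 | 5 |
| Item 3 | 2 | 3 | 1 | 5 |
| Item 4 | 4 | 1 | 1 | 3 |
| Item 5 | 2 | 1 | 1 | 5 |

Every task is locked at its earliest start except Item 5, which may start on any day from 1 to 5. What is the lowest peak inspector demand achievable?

10

Item 5@1: d1:11  d2:11  d3:1  d4:1  d5:0  d6:0 → peak 11
Item 5@2: d1:10  d2:11  d3:2  d4:1  d5:0  d6:0 → peak 11
Item 5@3: d1:10  d2:10  d3:2  d4:2  d5:0  d6:0 → peak 10
Item 5@4: d1:10  d2:10  d3:1  d4:2  d5:1  d6:0 → peak 10
Item 5@5: d1:10  d2:10  d3:1  d4:1  d5:1  d6:1 → peak 10
Best is Item 5@3, peak 10.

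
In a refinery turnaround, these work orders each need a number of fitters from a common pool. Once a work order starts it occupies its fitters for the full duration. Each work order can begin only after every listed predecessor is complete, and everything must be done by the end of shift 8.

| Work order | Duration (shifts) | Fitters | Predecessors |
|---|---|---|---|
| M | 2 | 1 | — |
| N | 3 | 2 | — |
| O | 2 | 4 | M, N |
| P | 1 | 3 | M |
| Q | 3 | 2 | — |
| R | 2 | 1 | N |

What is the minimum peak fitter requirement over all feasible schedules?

4

Early-start (M@1, N@1, O@4, P@3, Q@1, R@4) gives peak 7: s1:5  s2:5  s3:7  s4:5  s5:5  s6:0  s7:0  s8:0.
Shift O→6, P→8, Q→3.
Schedule M@1, N@1, O@6, P@8, Q@3, R@4: s1:3  s2:3  s3:4  s4:3  s5:3  s6:4  s7:4  s8:3 — peak 4.
Total fitter-shifts = 27 over 8 shifts ⇒ peak ≥ ⌈27/8⌉ = 4, so 4 is optimal.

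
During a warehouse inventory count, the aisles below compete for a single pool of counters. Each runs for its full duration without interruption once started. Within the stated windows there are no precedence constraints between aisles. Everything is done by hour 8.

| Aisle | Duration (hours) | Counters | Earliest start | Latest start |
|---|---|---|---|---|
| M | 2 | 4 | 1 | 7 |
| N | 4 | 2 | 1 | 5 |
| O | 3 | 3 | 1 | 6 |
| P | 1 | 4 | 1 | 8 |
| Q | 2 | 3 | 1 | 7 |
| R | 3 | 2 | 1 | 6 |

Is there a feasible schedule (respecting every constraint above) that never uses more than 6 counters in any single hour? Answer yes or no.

yes

Schedule M@1, N@1, O@3, P@6, Q@7, R@5: h1:6  h2:6  h3:5  h4:5  h5:5  h6:6  h7:5  h8:3 — peak 6 ≤ 6.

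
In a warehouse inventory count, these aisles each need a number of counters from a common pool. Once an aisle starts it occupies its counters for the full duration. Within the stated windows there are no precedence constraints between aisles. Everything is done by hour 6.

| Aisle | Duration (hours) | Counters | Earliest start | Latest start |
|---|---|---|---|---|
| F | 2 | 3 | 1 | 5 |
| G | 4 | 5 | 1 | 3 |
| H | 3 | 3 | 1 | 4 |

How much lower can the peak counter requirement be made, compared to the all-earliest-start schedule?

Early-start peak: h1:11  h2:11  h3:8  h4:5  h5:0  h6:0 ⇒ 11.
Leveled (F@1, G@1, H@3): h1:8  h2:8  h3:8  h4:8  h5:3  h6:0 ⇒ 8.
Reduction 11 − 8 = 3.

3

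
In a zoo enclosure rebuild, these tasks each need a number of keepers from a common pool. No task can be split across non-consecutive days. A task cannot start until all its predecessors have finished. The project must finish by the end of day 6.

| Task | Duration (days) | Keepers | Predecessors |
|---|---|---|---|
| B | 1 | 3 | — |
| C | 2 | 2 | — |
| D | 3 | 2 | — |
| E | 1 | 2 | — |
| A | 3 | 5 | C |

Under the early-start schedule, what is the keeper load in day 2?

4

At early start, day 2 has: C, D.
Demand: 2 + 2 = 4.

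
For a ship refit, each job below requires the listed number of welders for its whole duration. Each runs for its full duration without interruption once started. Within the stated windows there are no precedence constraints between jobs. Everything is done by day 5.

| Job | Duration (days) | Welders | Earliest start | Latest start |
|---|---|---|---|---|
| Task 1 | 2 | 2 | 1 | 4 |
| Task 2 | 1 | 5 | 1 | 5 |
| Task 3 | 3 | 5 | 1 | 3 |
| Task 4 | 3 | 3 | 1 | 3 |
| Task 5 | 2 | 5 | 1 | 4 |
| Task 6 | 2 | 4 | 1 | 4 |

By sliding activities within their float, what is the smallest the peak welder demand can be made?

12

Early-start (Task 1@1, Task 2@1, Task 3@1, Task 4@1, Task 5@1, Task 6@1) gives peak 24: d1:24  d2:19  d3:8  d4:0  d5:0.
Shift Task 4→2, Task 5→4, Task 6→3.
Schedule Task 1@1, Task 2@1, Task 3@1, Task 4@2, Task 5@4, Task 6@3: d1:12  d2:10  d3:12  d4:12  d5:5 — peak 12.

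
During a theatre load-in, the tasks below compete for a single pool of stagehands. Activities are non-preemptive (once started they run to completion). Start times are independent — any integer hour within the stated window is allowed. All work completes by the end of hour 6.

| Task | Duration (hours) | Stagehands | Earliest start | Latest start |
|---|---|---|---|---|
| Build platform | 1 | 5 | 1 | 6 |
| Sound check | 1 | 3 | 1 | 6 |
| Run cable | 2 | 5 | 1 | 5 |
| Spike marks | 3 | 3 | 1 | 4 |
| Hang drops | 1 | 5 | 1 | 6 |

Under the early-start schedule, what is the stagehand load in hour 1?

At early start, hour 1 has: Build platform, Sound check, Run cable, Spike marks, Hang drops.
Demand: 5 + 3 + 5 + 3 + 5 = 21.

21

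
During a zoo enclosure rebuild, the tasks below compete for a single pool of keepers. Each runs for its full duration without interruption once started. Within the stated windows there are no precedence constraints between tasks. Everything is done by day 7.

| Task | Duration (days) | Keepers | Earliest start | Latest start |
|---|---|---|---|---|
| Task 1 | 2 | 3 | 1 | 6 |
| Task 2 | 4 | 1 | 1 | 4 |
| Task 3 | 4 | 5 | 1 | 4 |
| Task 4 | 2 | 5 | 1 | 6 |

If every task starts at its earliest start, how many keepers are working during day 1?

At early start, day 1 has: Task 1, Task 2, Task 3, Task 4.
Demand: 3 + 1 + 5 + 5 = 14.

14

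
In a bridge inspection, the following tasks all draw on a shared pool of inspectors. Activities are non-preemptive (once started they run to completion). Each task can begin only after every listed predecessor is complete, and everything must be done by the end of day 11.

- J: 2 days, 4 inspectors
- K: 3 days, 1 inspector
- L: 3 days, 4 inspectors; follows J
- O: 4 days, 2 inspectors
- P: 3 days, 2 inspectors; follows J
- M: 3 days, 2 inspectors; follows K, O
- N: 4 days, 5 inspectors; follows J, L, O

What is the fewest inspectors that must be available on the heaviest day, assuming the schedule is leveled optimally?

Early-start (J@1, K@1, L@3, O@1, P@3, M@5, N@6) gives peak 9: d1:7  d2:7  d3:9  d4:8  d5:8  d6:7  d7:7  d8:5  d9:5  d10:0  d11:0.
Shift P→5, M→6, N→8.
Schedule J@1, K@1, L@3, O@1, P@5, M@6, N@8: d1:7  d2:7  d3:7  d4:6  d5:6  d6:4  d7:4  d8:7  d9:5  d10:5  d11:5 — peak 7.

7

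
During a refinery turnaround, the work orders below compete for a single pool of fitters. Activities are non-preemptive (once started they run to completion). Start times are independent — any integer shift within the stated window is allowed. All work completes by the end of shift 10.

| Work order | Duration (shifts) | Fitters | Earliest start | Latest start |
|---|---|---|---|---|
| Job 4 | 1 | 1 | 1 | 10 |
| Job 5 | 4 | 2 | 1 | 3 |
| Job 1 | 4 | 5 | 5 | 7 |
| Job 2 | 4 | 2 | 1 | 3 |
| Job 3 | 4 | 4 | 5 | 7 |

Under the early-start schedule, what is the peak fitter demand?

Early-start schedule: Job 4@1, Job 5@1, Job 1@5, Job 2@1, Job 3@5.
Load per shift: shift 1: 5, shift 2: 4, shift 3: 4, shift 4: 4, shift 5: 9, shift 6: 9, shift 7: 9, shift 8: 9, shift 9: 0, shift 10: 0.
Peak is 9.

9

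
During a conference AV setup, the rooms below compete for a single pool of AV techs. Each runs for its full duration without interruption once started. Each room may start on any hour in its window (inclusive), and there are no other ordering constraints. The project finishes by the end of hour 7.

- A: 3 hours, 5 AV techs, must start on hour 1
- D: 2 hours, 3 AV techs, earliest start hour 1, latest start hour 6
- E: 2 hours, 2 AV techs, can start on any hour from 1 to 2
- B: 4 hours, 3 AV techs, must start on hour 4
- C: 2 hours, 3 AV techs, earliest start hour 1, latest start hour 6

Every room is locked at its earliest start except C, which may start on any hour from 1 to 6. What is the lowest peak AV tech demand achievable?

C@1: h1:13  h2:13  h3:5  h4:3  h5:3  h6:3  h7:3 → peak 13
C@2: h1:10  h2:13  h3:8  h4:3  h5:3  h6:3  h7:3 → peak 13
C@3: h1:10  h2:10  h3:8  h4:6  h5:3  h6:3  h7:3 → peak 10
C@4: h1:10  h2:10  h3:5  h4:6  h5:6  h6:3  h7:3 → peak 10
C@5: h1:10  h2:10  h3:5  h4:3  h5:6  h6:6  h7:3 → peak 10
C@6: h1:10  h2:10  h3:5  h4:3  h5:3  h6:6  h7:6 → peak 10
Best is C@3, peak 10.

10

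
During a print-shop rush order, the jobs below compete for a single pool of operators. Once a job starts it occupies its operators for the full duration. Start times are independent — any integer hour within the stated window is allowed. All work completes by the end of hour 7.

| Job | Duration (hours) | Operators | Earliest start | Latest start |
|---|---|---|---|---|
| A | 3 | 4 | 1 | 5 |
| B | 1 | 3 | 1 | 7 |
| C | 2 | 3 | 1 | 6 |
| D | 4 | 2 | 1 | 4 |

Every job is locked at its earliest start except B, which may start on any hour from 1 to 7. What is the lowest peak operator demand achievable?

9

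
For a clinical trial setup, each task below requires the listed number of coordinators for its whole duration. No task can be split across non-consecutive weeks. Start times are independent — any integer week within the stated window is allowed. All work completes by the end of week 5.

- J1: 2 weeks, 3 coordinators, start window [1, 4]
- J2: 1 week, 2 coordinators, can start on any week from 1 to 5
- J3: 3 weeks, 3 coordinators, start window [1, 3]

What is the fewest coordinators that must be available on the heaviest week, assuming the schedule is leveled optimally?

Early-start (J1@1, J2@1, J3@1) gives peak 8: w1:8  w2:6  w3:3  w4:0  w5:0.
Shift J3→3.
Schedule J1@1, J2@1, J3@3: w1:5  w2:3  w3:3  w4:3  w5:3 — peak 5.

5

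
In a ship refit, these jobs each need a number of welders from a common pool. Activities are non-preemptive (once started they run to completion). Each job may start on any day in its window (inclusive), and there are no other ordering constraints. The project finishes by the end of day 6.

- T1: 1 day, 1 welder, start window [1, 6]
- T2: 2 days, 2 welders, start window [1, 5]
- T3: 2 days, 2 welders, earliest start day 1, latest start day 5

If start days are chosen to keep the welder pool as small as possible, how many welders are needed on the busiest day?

2

Early-start (T1@1, T2@1, T3@1) gives peak 5: d1:5  d2:4  d3:0  d4:0  d5:0  d6:0.
Shift T2→2, T3→4.
Schedule T1@1, T2@2, T3@4: d1:1  d2:2  d3:2  d4:2  d5:2  d6:0 — peak 2.
Total welder-days = 9 over 6 days ⇒ peak ≥ ⌈9/6⌉ = 2, so 2 is optimal.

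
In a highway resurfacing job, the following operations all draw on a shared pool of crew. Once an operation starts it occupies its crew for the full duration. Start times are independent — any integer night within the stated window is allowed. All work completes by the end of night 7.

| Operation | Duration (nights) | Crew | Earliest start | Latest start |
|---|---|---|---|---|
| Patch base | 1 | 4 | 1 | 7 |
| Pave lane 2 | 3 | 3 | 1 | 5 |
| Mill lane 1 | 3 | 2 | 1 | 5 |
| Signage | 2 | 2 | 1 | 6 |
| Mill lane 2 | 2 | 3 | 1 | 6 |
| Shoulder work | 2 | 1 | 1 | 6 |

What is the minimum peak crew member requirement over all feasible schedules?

5

Early-start (Patch base@1, Pave lane 2@1, Mill lane 1@1, Signage@1, Mill lane 2@1, Shoulder work@1) gives peak 15: n1:15  n2:11  n3:5  n4:0  n5:0  n6:0  n7:0.
Shift Pave lane 2→2, Mill lane 1→3, Signage→5, Mill lane 2→6.
Schedule Patch base@1, Pave lane 2@2, Mill lane 1@3, Signage@5, Mill lane 2@6, Shoulder work@1: n1:5  n2:4  n3:5  n4:5  n5:4  n6:5  n7:3 — peak 5.
Total crew member-nights = 31 over 7 nights ⇒ peak ≥ ⌈31/7⌉ = 5, so 5 is optimal.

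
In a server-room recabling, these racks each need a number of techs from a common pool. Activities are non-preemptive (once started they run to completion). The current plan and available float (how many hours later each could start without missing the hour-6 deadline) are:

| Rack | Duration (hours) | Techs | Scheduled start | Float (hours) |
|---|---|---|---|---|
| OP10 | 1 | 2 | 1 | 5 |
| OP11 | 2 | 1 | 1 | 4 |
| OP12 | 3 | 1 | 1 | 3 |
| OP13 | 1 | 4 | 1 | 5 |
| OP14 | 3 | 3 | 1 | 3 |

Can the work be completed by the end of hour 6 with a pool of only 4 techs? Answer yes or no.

Schedule OP10@1, OP11@1, OP12@1, OP13@6, OP14@3: h1:4  h2:2  h3:4  h4:3  h5:3  h6:4 — peak 4 ≤ 4.

yes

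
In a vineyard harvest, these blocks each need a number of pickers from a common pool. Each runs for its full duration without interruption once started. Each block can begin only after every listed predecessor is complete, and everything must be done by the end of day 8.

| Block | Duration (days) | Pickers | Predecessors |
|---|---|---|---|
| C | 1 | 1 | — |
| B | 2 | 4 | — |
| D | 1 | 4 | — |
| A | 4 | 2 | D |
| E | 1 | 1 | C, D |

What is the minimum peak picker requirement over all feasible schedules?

Early-start (C@1, B@1, D@1, A@2, E@2) gives peak 9: d1:9  d2:7  d3:2  d4:2  d5:2  d6:0  d7:0  d8:0.
Shift B→2, D→4, A→5, E→5.
Schedule C@1, B@2, D@4, A@5, E@5: d1:1  d2:4  d3:4  d4:4  d5:3  d6:2  d7:2  d8:2 — peak 4.

4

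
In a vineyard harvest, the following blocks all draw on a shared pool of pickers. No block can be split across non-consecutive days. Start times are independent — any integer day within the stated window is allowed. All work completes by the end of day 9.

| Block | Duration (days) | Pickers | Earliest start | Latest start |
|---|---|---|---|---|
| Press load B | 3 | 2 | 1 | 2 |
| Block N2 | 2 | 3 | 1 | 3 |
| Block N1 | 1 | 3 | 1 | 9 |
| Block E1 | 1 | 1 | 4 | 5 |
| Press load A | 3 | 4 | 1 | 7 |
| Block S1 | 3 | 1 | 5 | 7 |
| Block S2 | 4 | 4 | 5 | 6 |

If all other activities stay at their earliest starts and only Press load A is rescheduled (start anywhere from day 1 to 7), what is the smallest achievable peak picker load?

9

Press load A@1: d1:12  d2:9  d3:6  d4:1  d5:5  d6:5  d7:5  d8:4  d9:0 → peak 12
Press load A@2: d1:8  d2:9  d3:6  d4:5  d5:5  d6:5  d7:5  d8:4  d9:0 → peak 9
Press load A@3: d1:8  d2:5  d3:6  d4:5  d5:9  d6:5  d7:5  d8:4  d9:0 → peak 9
Press load A@4: d1:8  d2:5  d3:2  d4:5  d5:9  d6:9  d7:5  d8:4  d9:0 → peak 9
Press load A@5: d1:8  d2:5  d3:2  d4:1  d5:9  d6:9  d7:9  d8:4  d9:0 → peak 9
Press load A@6: d1:8  d2:5  d3:2  d4:1  d5:5  d6:9  d7:9  d8:8  d9:0 → peak 9
Press load A@7: d1:8  d2:5  d3:2  d4:1  d5:5  d6:5  d7:9  d8:8  d9:4 → peak 9
Best is Press load A@2, peak 9.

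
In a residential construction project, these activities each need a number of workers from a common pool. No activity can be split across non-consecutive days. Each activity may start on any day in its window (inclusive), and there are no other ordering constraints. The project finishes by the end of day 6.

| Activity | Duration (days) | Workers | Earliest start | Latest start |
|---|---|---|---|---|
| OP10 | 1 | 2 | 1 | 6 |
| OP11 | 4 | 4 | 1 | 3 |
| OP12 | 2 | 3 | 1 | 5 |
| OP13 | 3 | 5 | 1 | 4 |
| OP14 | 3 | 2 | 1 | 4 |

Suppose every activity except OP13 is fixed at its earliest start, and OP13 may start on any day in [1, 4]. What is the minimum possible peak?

OP13@1: d1:16  d2:14  d3:11  d4:4  d5:0  d6:0 → peak 16
OP13@2: d1:11  d2:14  d3:11  d4:9  d5:0  d6:0 → peak 14
OP13@3: d1:11  d2:9  d3:11  d4:9  d5:5  d6:0 → peak 11
OP13@4: d1:11  d2:9  d3:6  d4:9  d5:5  d6:5 → peak 11
Best is OP13@3, peak 11.

11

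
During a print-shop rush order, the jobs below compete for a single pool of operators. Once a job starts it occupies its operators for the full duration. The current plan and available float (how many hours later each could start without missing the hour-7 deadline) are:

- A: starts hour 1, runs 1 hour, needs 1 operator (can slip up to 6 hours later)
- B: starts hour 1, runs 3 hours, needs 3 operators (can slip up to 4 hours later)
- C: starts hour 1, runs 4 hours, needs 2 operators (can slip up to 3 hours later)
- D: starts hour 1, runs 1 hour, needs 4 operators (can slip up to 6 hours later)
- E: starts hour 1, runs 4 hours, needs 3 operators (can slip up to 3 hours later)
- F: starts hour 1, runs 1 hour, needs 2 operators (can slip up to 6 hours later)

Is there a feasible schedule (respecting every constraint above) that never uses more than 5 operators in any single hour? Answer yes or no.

Total operator-hours = 36; over 7 hours the average is 36/7 > 5, so some hour must exceed 5.

no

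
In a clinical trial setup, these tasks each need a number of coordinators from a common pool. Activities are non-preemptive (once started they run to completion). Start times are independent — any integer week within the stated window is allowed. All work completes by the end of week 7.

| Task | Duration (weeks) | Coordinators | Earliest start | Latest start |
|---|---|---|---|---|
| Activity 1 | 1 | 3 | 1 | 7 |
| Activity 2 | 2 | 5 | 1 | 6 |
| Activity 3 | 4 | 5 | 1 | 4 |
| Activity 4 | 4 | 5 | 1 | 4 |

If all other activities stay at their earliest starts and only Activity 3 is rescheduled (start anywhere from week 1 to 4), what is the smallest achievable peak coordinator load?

13

Activity 3@1: w1:18  w2:15  w3:10  w4:10  w5:0  w6:0  w7:0 → peak 18
Activity 3@2: w1:13  w2:15  w3:10  w4:10  w5:5  w6:0  w7:0 → peak 15
Activity 3@3: w1:13  w2:10  w3:10  w4:10  w5:5  w6:5  w7:0 → peak 13
Activity 3@4: w1:13  w2:10  w3:5  w4:10  w5:5  w6:5  w7:5 → peak 13
Best is Activity 3@3, peak 13.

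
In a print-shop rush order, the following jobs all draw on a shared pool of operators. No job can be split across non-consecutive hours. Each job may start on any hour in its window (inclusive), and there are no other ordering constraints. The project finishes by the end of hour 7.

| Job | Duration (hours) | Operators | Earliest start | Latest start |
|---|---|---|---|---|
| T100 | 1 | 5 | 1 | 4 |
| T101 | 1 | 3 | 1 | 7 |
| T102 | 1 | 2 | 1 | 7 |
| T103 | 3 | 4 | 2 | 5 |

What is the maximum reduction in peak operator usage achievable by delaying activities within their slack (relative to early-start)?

5

Early-start peak: h1:10  h2:4  h3:4  h4:4  h5:0  h6:0  h7:0 ⇒ 10.
Leveled (T100@1, T101@2, T102@2, T103@3): h1:5  h2:5  h3:4  h4:4  h5:4  h6:0  h7:0 ⇒ 5.
Reduction 10 − 5 = 5.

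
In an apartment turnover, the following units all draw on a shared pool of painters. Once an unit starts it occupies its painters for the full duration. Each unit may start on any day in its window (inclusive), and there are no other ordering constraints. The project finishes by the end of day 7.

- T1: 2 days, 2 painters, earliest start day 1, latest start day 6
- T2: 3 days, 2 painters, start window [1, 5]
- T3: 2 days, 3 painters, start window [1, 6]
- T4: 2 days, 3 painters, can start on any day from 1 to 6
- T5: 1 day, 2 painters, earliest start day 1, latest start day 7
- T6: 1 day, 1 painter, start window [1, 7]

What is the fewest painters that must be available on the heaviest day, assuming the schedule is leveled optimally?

Early-start (T1@1, T2@1, T3@1, T4@1, T5@1, T6@1) gives peak 13: d1:13  d2:10  d3:2  d4:0  d5:0  d6:0  d7:0.
Shift T3→4, T4→6, T5→3, T6→4.
Schedule T1@1, T2@1, T3@4, T4@6, T5@3, T6@4: d1:4  d2:4  d3:4  d4:4  d5:3  d6:3  d7:3 — peak 4.
Total painter-days = 25 over 7 days ⇒ peak ≥ ⌈25/7⌉ = 4, so 4 is optimal.

4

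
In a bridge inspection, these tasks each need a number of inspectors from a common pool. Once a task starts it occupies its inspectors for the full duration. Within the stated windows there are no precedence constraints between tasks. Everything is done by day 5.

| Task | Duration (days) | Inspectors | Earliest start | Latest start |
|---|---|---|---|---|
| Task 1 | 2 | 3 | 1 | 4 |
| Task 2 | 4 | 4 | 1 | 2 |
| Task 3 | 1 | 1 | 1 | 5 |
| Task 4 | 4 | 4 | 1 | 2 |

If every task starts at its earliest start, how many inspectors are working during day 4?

8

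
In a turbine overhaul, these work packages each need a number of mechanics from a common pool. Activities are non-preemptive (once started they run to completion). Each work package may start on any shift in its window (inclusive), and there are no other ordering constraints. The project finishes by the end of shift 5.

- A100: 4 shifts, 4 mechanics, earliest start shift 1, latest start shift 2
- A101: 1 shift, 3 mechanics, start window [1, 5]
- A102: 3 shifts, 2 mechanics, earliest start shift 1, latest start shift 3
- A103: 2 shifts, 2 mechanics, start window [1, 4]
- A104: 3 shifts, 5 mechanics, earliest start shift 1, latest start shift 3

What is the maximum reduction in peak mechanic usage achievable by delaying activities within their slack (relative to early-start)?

5

Early-start peak: s1:16  s2:13  s3:11  s4:4  s5:0 ⇒ 16.
Leveled (A100@1, A101@1, A102@1, A103@1, A104@3): s1:11  s2:8  s3:11  s4:9  s5:5 ⇒ 11.
Reduction 16 − 11 = 5.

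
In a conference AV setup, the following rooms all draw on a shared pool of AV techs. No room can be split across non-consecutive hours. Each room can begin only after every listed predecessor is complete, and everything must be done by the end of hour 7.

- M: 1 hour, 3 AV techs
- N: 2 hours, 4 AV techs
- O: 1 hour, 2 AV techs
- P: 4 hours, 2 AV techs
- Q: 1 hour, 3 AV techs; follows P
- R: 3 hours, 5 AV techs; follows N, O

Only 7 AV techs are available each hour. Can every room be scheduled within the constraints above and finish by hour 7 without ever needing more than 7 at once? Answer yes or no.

Schedule M@1, N@1, O@2, P@3, Q@7, R@3: h1:7  h2:6  h3:7  h4:7  h5:7  h6:2  h7:3 — peak 7 ≤ 7.

yes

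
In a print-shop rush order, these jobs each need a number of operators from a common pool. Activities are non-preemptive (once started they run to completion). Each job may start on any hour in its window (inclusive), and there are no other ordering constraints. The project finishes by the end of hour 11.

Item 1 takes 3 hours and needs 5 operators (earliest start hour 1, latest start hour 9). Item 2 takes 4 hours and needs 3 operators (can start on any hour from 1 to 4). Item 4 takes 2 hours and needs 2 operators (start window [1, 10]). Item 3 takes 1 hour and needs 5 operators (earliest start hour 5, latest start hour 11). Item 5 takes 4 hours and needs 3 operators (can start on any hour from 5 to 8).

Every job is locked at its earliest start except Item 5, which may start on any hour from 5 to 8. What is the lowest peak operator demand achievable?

10

Item 5@5: h1:10  h2:10  h3:8  h4:3  h5:8  h6:3  h7:3  h8:3  h9:0  h10:0  h11:0 → peak 10
Item 5@6: h1:10  h2:10  h3:8  h4:3  h5:5  h6:3  h7:3  h8:3  h9:3  h10:0  h11:0 → peak 10
Item 5@7: h1:10  h2:10  h3:8  h4:3  h5:5  h6:0  h7:3  h8:3  h9:3  h10:3  h11:0 → peak 10
Item 5@8: h1:10  h2:10  h3:8  h4:3  h5:5  h6:0  h7:0  h8:3  h9:3  h10:3  h11:3 → peak 10
Best is Item 5@5, peak 10.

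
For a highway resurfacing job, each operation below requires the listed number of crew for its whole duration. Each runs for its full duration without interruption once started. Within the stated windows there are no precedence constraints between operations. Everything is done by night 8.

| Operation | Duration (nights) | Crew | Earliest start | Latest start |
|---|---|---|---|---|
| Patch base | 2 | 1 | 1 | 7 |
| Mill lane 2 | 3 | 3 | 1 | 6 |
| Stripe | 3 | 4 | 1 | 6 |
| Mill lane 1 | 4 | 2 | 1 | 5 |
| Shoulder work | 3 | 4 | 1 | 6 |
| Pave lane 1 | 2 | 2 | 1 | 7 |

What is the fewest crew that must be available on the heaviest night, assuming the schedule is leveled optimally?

7

Early-start (Patch base@1, Mill lane 2@1, Stripe@1, Mill lane 1@1, Shoulder work@1, Pave lane 1@1) gives peak 16: n1:16  n2:16  n3:13  n4:2  n5:0  n6:0  n7:0  n8:0.
Shift Stripe→3, Mill lane 1→4, Shoulder work→6.
Schedule Patch base@1, Mill lane 2@1, Stripe@3, Mill lane 1@4, Shoulder work@6, Pave lane 1@1: n1:6  n2:6  n3:7  n4:6  n5:6  n6:6  n7:6  n8:4 — peak 7.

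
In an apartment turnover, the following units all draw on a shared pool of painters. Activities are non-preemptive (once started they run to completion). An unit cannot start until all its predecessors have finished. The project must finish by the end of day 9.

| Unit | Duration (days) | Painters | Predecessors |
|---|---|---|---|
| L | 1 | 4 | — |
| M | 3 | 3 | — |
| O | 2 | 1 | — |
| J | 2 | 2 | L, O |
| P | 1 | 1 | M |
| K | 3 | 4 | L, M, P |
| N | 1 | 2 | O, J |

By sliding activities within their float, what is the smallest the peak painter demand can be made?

5

Early-start (L@1, M@1, O@1, J@3, P@4, K@5, N@5) gives peak 8: d1:8  d2:4  d3:5  d4:3  d5:6  d6:4  d7:4  d8:0  d9:0.
Shift M→2, P→5, K→6.
Schedule L@1, M@2, O@1, J@3, P@5, K@6, N@5: d1:5  d2:4  d3:5  d4:5  d5:3  d6:4  d7:4  d8:4  d9:0 — peak 5.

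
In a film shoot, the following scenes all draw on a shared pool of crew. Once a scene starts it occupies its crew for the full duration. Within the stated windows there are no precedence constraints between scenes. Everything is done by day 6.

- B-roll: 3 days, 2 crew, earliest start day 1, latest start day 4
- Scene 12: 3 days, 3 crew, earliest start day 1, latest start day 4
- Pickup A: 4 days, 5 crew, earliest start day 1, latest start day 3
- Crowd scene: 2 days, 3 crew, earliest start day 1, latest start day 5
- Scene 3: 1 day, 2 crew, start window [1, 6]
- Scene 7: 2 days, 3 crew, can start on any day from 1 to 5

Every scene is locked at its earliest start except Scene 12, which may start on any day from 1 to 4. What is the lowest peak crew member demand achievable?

15

Scene 12@1: d1:18  d2:16  d3:10  d4:5  d5:0  d6:0 → peak 18
Scene 12@2: d1:15  d2:16  d3:10  d4:8  d5:0  d6:0 → peak 16
Scene 12@3: d1:15  d2:13  d3:10  d4:8  d5:3  d6:0 → peak 15
Scene 12@4: d1:15  d2:13  d3:7  d4:8  d5:3  d6:3 → peak 15
Best is Scene 12@3, peak 15.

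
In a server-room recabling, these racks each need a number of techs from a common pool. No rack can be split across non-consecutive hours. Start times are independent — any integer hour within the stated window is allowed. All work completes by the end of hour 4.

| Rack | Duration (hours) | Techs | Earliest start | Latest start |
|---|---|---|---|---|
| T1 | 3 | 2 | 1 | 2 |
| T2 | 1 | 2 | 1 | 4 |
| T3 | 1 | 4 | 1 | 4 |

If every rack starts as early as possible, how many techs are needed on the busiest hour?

Early-start schedule: T1@1, T2@1, T3@1.
Load per hour: hour 1: 8, hour 2: 2, hour 3: 2, hour 4: 0.
Peak is 8.

8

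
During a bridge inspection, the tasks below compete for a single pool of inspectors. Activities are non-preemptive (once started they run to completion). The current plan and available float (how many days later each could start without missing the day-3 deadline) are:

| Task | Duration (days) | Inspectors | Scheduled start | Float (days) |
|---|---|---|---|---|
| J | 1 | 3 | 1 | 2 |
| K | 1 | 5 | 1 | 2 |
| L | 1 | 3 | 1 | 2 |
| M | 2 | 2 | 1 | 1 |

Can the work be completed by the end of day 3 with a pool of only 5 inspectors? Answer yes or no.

yes

Schedule J@1, K@3, L@2, M@1: d1:5  d2:5  d3:5 — peak 5 ≤ 5.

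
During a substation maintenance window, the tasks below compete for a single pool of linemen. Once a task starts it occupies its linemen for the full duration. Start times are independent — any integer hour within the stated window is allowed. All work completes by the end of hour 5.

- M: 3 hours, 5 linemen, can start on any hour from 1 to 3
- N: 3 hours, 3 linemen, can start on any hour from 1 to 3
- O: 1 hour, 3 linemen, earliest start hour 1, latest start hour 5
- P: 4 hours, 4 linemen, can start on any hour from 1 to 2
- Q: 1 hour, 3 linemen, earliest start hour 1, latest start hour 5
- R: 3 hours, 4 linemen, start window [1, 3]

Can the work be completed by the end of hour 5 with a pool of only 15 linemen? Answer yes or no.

The minimum achievable peak is 16; 15 < 16, so no feasible schedule stays within the cap.

no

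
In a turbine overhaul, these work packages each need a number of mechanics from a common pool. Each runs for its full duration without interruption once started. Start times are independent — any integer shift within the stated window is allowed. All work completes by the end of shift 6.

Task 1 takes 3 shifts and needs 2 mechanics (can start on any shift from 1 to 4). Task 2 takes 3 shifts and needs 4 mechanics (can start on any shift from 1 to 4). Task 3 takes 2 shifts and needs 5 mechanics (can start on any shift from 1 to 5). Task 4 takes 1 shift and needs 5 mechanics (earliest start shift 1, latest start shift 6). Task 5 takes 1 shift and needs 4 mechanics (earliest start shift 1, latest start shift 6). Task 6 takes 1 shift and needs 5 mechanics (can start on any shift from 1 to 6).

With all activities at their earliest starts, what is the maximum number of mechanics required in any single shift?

25

Early-start schedule: Task 1@1, Task 2@1, Task 3@1, Task 4@1, Task 5@1, Task 6@1.
Load per shift: shift 1: 25, shift 2: 11, shift 3: 6, shift 4: 0, shift 5: 0, shift 6: 0.
Peak is 25.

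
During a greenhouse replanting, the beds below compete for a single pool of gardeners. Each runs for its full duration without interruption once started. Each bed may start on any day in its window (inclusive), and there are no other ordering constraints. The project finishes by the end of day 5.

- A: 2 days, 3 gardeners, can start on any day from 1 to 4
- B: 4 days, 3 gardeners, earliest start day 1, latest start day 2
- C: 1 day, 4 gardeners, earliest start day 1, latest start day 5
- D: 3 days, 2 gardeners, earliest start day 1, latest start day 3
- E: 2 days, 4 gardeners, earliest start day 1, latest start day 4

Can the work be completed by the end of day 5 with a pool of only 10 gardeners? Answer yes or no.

yes

Schedule A@1, B@1, C@5, D@1, E@4: d1:8  d2:8  d3:5  d4:7  d5:8 — peak 8 ≤ 10.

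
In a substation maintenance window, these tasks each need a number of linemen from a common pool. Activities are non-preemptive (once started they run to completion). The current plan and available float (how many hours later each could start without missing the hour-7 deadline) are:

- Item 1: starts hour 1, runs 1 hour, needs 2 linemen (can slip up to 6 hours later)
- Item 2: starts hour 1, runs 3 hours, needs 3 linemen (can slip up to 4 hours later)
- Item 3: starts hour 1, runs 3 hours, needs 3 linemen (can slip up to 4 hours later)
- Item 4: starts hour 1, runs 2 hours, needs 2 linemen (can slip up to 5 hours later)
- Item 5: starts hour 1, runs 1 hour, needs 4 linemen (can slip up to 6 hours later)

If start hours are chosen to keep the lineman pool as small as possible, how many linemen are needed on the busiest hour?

Early-start (Item 1@1, Item 2@1, Item 3@1, Item 4@1, Item 5@1) gives peak 14: h1:14  h2:8  h3:6  h4:0  h5:0  h6:0  h7:0.
Shift Item 3→4, Item 4→2, Item 5→7.
Schedule Item 1@1, Item 2@1, Item 3@4, Item 4@2, Item 5@7: h1:5  h2:5  h3:5  h4:3  h5:3  h6:3  h7:4 — peak 5.

5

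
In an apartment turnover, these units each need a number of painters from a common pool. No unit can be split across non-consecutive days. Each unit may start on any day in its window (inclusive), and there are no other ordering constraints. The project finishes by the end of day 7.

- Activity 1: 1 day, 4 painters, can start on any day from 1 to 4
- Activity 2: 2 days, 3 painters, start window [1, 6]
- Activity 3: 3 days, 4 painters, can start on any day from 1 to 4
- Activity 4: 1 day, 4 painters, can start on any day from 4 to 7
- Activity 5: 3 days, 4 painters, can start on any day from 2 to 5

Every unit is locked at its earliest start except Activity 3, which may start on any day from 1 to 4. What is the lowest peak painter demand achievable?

Activity 3@1: d1:11  d2:11  d3:8  d4:8  d5:0  d6:0  d7:0 → peak 11
Activity 3@2: d1:7  d2:11  d3:8  d4:12  d5:0  d6:0  d7:0 → peak 12
Activity 3@3: d1:7  d2:7  d3:8  d4:12  d5:4  d6:0  d7:0 → peak 12
Activity 3@4: d1:7  d2:7  d3:4  d4:12  d5:4  d6:4  d7:0 → peak 12
Best is Activity 3@1, peak 11.

11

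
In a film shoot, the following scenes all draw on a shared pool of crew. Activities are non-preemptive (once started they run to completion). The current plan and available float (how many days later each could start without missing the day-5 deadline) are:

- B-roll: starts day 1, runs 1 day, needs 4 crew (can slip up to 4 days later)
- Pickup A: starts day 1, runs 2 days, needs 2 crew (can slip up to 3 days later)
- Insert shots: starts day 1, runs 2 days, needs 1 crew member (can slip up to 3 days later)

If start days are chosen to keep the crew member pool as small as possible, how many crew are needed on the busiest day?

4

Early-start (B-roll@1, Pickup A@1, Insert shots@1) gives peak 7: d1:7  d2:3  d3:0  d4:0  d5:0.
Shift Pickup A→2, Insert shots→2.
Schedule B-roll@1, Pickup A@2, Insert shots@2: d1:4  d2:3  d3:3  d4:0  d5:0 — peak 4.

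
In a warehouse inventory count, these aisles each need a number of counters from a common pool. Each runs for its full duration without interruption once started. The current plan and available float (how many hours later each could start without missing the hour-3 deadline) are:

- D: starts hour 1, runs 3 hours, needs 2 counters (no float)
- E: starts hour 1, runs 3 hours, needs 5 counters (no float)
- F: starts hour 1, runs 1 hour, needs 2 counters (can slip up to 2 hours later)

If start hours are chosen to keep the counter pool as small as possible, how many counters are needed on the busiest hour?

9

Schedule D@1, E@1, F@1: h1:9  h2:7  h3:7 — peak 9.
No arrangement of the 3 feasible schedules does better.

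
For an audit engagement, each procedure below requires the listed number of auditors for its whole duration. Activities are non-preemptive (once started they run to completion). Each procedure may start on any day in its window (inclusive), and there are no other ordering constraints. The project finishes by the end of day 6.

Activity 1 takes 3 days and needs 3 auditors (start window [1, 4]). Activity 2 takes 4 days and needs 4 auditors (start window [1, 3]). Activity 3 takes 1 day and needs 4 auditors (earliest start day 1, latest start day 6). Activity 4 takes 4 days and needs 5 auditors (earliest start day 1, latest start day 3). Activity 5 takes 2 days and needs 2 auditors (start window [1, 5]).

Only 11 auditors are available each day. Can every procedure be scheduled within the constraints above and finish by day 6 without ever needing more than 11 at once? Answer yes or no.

The minimum achievable peak is 12; 11 < 12, so no feasible schedule stays within the cap.

no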